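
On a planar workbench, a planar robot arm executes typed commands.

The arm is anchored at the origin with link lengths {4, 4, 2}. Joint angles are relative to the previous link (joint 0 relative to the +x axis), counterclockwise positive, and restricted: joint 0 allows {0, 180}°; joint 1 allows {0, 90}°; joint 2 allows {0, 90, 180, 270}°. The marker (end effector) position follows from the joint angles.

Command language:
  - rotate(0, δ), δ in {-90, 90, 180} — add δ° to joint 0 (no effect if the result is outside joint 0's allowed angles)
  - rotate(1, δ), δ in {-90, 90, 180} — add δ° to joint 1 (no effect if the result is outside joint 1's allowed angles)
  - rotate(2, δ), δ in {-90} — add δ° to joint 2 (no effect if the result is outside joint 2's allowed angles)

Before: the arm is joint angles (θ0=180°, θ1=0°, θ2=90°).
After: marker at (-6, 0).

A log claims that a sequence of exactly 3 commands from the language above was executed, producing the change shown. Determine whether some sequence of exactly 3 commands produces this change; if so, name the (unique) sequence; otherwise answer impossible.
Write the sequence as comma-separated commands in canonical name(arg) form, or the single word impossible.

initial: joint angles (θ0=180°, θ1=0°, θ2=90°)
t=1 rotate(2, -90) ⇒ joint angles (θ0=180°, θ1=0°, θ2=0°)
t=2 rotate(2, -90) ⇒ joint angles (θ0=180°, θ1=0°, θ2=270°)
t=3 rotate(2, -90) ⇒ joint angles (θ0=180°, θ1=0°, θ2=180°)
no rival 3-sequence matches.

rotate(2, -90), rotate(2, -90), rotate(2, -90)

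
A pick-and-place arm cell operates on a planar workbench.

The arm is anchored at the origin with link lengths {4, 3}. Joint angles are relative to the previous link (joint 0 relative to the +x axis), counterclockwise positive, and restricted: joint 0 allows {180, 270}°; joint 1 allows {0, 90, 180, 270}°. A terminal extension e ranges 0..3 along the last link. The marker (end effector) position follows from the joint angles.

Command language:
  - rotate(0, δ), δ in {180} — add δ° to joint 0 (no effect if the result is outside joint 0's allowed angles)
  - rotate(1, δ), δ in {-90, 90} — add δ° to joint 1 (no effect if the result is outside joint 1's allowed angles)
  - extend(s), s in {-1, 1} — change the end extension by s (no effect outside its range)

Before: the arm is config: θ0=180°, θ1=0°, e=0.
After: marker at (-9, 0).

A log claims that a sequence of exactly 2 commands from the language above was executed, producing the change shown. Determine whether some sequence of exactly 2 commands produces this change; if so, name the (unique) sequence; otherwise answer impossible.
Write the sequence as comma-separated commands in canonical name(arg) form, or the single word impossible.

begin: config: θ0=180°, θ1=0°, e=0
[1] after extend(1): config: θ0=180°, θ1=0°, e=1
[2] after extend(1): config: θ0=180°, θ1=0°, e=2
no other 2-command option fits: unique.

extend(1), extend(1)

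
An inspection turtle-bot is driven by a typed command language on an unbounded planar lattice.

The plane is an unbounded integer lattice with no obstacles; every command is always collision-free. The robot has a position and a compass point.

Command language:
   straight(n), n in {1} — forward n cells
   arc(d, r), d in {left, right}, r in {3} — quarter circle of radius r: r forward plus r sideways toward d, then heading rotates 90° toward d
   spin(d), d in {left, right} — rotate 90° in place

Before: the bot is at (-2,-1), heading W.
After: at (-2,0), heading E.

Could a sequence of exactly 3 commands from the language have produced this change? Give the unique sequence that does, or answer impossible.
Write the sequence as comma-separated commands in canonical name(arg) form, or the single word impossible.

spin(right), straight(1), spin(right)

key: position moved to (-2,0) AND the heading swung to E — translation plus rotation needed
begin: at (-2,-1), heading W
step 1 (spin(right)): at (-2,-1), heading N
step 2 (straight(1)): at (-2,0), heading N
step 3 (spin(right)): at (-2,0), heading E
no rival 3-sequence matches.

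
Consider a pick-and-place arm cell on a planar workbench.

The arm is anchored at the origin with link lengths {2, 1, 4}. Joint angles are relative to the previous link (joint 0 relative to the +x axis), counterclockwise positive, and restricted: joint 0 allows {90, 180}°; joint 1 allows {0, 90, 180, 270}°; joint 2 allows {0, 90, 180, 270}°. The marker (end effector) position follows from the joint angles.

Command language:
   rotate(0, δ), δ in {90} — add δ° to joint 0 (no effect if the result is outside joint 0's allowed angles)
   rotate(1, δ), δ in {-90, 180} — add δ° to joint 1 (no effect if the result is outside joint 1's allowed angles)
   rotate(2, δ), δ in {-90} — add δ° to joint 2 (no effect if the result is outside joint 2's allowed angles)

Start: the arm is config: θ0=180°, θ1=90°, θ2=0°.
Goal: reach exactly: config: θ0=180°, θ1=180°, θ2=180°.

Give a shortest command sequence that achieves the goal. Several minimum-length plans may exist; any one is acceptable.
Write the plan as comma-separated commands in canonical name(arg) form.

rotate(1, 180), rotate(1, -90), rotate(2, -90), rotate(2, -90)

initial: config: θ0=180°, θ1=90°, θ2=0°
[1] after rotate(1, 180): config: θ0=180°, θ1=270°, θ2=0°
[2] after rotate(1, -90): config: θ0=180°, θ1=180°, θ2=0°
[3] after rotate(2, -90): config: θ0=180°, θ1=180°, θ2=270°
[4] after rotate(2, -90): config: θ0=180°, θ1=180°, θ2=180°
no 3-step plan works, so 4 is optimal.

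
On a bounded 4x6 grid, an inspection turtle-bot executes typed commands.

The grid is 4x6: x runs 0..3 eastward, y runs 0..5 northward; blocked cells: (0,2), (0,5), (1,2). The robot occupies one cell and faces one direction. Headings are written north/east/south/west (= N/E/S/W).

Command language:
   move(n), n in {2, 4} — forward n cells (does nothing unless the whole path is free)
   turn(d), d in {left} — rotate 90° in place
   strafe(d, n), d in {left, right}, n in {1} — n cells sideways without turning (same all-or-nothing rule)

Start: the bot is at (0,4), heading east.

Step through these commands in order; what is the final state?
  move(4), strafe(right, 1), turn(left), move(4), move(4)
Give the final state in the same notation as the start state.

at (0,3), heading north

initial: at (0,4), heading east
1. move(4) → at (0,4), heading east
2. strafe(right, 1) → at (0,3), heading east
3. turn(left) → at (0,3), heading north
4. move(4) → at (0,3), heading north
5. move(4) → at (0,3), heading north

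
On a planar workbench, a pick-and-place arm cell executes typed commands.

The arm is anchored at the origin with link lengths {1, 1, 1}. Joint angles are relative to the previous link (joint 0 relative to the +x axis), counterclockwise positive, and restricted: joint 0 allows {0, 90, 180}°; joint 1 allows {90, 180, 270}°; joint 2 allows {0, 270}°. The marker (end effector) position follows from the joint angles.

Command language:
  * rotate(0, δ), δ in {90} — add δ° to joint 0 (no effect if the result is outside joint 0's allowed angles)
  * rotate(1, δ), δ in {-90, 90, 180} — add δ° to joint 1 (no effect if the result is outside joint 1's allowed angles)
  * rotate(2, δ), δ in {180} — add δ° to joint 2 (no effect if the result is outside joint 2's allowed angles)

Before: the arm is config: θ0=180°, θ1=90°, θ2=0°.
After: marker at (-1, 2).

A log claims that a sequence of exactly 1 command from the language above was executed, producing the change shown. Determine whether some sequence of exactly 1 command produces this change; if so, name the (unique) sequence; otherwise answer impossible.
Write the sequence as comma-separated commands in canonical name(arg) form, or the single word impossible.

initial: config: θ0=180°, θ1=90°, θ2=0°
[1] after rotate(1, 180): config: θ0=180°, θ1=270°, θ2=0°
no rival 1-sequence matches.

rotate(1, 180)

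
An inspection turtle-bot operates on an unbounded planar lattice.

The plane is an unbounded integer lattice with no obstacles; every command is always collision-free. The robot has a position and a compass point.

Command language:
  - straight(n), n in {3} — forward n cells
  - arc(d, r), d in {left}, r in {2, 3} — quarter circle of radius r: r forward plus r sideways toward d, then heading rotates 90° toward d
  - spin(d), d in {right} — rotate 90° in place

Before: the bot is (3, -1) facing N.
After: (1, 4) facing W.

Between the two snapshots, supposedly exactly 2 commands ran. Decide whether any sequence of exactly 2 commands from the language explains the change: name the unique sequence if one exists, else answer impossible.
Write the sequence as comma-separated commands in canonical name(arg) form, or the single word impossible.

straight(3), arc(left, 2)

key: order matters: swapping straight(3) and arc(left, 2) lands elsewhere
begin: (3, -1) facing N
1. straight(3) → (3, 2) facing N
2. arc(left, 2) → (1, 4) facing W
all 16 alternatives checked — unique.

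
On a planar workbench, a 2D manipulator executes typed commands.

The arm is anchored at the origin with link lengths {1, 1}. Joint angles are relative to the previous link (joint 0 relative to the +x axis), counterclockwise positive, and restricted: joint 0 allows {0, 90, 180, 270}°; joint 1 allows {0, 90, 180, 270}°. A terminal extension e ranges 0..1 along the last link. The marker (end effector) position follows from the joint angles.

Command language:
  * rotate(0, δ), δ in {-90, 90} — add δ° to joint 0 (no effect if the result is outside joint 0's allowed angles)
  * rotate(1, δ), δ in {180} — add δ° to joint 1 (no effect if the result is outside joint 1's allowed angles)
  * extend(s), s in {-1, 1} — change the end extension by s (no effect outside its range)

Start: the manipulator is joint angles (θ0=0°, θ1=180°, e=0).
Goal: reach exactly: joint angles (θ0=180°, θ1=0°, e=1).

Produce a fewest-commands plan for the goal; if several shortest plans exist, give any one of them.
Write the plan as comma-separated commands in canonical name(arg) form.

rotate(0, -90), rotate(0, -90), rotate(1, 180), extend(1)

from: joint angles (θ0=0°, θ1=180°, e=0)
t=1 rotate(0, -90) ⇒ joint angles (θ0=270°, θ1=180°, e=0)
t=2 rotate(0, -90) ⇒ joint angles (θ0=180°, θ1=180°, e=0)
t=3 rotate(1, 180) ⇒ joint angles (θ0=180°, θ1=0°, e=0)
t=4 extend(1) ⇒ joint angles (θ0=180°, θ1=0°, e=1)
nothing shorter than 4 reaches the goal.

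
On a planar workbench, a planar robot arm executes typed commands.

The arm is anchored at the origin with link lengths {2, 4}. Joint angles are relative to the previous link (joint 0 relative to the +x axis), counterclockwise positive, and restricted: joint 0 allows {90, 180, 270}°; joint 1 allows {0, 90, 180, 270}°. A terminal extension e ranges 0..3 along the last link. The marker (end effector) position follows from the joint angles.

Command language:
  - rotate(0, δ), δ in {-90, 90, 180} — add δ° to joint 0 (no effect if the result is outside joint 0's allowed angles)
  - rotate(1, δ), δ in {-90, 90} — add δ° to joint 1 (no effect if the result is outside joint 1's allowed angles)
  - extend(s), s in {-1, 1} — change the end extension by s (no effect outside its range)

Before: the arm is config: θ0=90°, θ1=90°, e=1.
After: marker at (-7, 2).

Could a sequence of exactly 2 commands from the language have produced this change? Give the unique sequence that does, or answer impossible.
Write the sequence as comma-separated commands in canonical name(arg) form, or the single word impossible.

extend(1), extend(1)

from: config: θ0=90°, θ1=90°, e=1
step 1 (extend(1)): config: θ0=90°, θ1=90°, e=2
step 2 (extend(1)): config: θ0=90°, θ1=90°, e=3
no rival 2-sequence matches.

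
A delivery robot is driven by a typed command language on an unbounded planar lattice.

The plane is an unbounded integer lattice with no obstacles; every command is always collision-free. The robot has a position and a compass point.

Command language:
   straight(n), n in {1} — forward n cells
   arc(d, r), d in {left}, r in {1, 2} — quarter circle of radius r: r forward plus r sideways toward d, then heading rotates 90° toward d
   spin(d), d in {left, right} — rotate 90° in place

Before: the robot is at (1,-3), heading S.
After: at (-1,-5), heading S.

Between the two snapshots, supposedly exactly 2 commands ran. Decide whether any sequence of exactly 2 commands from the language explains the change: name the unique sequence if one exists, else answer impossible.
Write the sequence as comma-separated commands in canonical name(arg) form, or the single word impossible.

key: order matters: swapping spin(right) and arc(left, 2) lands elsewhere
initial: at (1,-3), heading S
step 1 (spin(right)): at (1,-3), heading W
step 2 (arc(left, 2)): at (-1,-5), heading S
no other 2-command option fits: unique.

spin(right), arc(left, 2)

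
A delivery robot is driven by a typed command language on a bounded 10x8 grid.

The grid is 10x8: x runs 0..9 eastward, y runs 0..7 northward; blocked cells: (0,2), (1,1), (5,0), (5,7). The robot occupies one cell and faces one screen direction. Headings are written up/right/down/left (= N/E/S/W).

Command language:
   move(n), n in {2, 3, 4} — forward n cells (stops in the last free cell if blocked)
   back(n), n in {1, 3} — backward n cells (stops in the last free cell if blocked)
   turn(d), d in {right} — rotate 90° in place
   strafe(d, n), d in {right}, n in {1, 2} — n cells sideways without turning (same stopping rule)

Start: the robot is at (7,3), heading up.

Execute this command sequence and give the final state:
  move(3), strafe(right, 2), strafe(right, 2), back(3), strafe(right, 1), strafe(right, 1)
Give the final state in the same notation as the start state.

at (9,3), heading up

t0: at (7,3), heading up
[1] after move(3): at (7,6), heading up
[2] after strafe(right, 2): at (9,6), heading up
[3] after strafe(right, 2): at (9,6), heading up
[4] after back(3): at (9,3), heading up
[5] after strafe(right, 1): at (9,3), heading up
[6] after strafe(right, 1): at (9,3), heading up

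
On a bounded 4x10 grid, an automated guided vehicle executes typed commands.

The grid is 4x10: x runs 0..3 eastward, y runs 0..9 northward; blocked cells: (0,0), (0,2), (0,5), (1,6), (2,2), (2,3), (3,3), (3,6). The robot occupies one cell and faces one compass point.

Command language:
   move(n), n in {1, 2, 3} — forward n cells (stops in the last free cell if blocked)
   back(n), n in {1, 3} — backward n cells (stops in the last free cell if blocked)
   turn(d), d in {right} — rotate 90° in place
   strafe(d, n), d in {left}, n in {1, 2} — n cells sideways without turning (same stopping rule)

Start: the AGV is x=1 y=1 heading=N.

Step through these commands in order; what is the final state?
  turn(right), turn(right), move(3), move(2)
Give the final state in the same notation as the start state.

from: x=1 y=1 heading=N
step 1 (turn(right)): x=1 y=1 heading=E
step 2 (turn(right)): x=1 y=1 heading=S
step 3 (move(3)): x=1 y=0 heading=S
step 4 (move(2)): x=1 y=0 heading=S

x=1 y=0 heading=S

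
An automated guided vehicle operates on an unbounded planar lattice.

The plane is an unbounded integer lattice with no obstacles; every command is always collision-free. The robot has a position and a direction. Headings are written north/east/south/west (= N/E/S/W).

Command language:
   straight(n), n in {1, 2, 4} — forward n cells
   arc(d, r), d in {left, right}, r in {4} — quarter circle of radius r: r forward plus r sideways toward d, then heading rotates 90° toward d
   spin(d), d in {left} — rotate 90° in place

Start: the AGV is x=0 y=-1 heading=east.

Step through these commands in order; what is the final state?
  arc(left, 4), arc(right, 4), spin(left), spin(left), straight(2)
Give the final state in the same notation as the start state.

begin: x=0 y=-1 heading=east
[1] after arc(left, 4): x=4 y=3 heading=north
[2] after arc(right, 4): x=8 y=7 heading=east
[3] after spin(left): x=8 y=7 heading=north
[4] after spin(left): x=8 y=7 heading=west
[5] after straight(2): x=6 y=7 heading=west

x=6 y=7 heading=west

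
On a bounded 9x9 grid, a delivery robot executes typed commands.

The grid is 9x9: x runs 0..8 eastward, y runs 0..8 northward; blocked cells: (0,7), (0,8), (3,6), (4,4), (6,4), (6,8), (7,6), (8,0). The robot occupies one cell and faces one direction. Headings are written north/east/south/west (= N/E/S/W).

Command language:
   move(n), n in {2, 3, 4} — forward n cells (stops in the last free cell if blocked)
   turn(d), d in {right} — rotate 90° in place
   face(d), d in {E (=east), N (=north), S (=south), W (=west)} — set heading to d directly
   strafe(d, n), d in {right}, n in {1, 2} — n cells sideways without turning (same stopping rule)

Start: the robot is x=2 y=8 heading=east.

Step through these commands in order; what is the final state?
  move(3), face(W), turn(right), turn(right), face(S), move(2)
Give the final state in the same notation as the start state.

x=5 y=6 heading=south

from: x=2 y=8 heading=east
1. move(3) → x=5 y=8 heading=east
2. face(W) → x=5 y=8 heading=west
3. turn(right) → x=5 y=8 heading=north
4. turn(right) → x=5 y=8 heading=east
5. face(S) → x=5 y=8 heading=south
6. move(2) → x=5 y=6 heading=south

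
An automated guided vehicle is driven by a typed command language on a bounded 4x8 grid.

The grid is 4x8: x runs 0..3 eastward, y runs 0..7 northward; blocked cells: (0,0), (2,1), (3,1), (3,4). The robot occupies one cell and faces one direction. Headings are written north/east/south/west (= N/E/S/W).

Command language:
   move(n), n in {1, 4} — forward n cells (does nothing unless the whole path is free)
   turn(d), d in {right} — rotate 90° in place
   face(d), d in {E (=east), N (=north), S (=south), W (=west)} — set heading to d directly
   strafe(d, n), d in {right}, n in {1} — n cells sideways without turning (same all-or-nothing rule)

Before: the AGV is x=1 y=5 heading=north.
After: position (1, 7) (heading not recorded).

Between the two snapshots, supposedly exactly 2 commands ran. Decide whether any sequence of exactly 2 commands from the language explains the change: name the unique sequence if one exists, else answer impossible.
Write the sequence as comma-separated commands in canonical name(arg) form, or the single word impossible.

move(1), move(1)

initial: x=1 y=5 heading=north
1. move(1) → x=1 y=6 heading=north
2. move(1) → x=1 y=7 heading=north
uniquely the one of 64 2-step routes that fits.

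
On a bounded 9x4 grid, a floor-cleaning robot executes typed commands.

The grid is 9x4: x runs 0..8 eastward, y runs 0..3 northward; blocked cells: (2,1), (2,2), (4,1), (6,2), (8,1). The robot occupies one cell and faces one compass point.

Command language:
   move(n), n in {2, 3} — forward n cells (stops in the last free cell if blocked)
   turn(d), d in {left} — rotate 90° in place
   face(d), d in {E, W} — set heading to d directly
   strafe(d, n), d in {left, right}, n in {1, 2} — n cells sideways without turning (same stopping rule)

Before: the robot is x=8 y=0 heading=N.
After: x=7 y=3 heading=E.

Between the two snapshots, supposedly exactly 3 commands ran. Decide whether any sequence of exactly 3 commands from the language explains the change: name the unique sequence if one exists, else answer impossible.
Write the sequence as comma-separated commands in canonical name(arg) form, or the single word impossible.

key: position moved to (7,3) AND the heading swung to E — translation plus rotation needed
t0: x=8 y=0 heading=N
t=1 strafe(left, 1) ⇒ x=7 y=0 heading=N
t=2 move(3) ⇒ x=7 y=3 heading=N
t=3 face(E) ⇒ x=7 y=3 heading=E
no rival 3-sequence matches.

strafe(left, 1), move(3), face(E)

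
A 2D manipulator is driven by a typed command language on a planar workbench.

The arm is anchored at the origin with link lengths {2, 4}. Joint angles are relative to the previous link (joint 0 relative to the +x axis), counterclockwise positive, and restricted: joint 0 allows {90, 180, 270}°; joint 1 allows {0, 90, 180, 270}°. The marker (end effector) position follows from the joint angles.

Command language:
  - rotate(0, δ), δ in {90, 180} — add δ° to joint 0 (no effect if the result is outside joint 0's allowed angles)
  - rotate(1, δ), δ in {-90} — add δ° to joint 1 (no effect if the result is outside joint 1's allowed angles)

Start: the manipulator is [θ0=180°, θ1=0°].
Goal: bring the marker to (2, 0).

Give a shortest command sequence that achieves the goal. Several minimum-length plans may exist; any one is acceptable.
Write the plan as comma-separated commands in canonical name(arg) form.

t0: [θ0=180°, θ1=0°]
1. rotate(1, -90) → [θ0=180°, θ1=270°]
2. rotate(1, -90) → [θ0=180°, θ1=180°]
nothing shorter than 2 reaches the goal.

rotate(1, -90), rotate(1, -90)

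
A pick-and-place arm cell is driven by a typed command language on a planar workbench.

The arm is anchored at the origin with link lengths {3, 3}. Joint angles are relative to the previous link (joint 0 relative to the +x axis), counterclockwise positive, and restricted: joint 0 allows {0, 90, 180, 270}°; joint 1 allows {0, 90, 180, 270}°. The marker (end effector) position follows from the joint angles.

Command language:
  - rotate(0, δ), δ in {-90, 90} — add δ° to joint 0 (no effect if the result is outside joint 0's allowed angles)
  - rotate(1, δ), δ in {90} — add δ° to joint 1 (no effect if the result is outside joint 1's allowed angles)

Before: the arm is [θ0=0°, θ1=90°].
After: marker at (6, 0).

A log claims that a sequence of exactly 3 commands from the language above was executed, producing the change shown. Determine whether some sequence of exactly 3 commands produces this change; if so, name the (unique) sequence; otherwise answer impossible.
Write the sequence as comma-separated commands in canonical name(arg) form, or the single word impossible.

initial: [θ0=0°, θ1=90°]
1. rotate(1, 90) → [θ0=0°, θ1=180°]
2. rotate(1, 90) → [θ0=0°, θ1=270°]
3. rotate(1, 90) → [θ0=0°, θ1=0°]
all 27 alternatives checked — unique.

rotate(1, 90), rotate(1, 90), rotate(1, 90)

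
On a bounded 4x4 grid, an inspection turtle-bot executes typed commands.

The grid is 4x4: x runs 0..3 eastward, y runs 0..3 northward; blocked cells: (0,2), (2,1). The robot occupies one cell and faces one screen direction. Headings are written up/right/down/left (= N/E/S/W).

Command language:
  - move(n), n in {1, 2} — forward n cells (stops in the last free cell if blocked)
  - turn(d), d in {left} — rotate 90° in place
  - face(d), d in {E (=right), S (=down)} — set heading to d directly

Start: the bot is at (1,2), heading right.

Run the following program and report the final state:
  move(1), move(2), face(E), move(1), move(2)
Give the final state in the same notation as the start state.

at (3,2), heading right

from: at (1,2), heading right
t=1 move(1) ⇒ at (2,2), heading right
t=2 move(2) ⇒ at (3,2), heading right
t=3 face(E) ⇒ at (3,2), heading right
t=4 move(1) ⇒ at (3,2), heading right
t=5 move(2) ⇒ at (3,2), heading right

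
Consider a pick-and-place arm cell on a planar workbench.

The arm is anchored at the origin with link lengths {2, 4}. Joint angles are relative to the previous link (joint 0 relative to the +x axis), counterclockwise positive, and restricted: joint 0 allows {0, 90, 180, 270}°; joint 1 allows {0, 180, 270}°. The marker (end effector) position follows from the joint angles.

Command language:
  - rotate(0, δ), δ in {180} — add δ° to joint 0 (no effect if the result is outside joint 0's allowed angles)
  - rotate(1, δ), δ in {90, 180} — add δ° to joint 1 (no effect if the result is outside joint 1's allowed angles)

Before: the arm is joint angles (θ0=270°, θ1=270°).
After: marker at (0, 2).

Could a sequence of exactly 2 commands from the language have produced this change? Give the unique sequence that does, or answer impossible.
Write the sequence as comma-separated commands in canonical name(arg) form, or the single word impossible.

rotate(1, 90), rotate(1, 180)

key: running rotate(1, 180) before rotate(1, 90) would end elsewhere — order is forced
initial: joint angles (θ0=270°, θ1=270°)
1. rotate(1, 90) → joint angles (θ0=270°, θ1=0°)
2. rotate(1, 180) → joint angles (θ0=270°, θ1=180°)
no other 2-command option fits: unique.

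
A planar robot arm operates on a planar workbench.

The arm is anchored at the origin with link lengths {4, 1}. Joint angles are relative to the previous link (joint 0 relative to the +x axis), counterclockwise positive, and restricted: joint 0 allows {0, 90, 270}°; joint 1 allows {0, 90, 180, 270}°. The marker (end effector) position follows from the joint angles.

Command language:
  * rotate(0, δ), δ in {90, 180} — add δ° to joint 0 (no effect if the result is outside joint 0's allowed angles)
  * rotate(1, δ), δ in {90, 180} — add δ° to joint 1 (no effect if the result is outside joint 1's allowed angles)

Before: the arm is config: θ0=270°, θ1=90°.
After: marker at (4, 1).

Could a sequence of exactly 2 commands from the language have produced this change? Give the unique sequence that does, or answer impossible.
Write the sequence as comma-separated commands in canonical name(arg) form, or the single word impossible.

key: running rotate(0, 180) before rotate(0, 90) would end elsewhere — order is forced
initial: config: θ0=270°, θ1=90°
t=1 rotate(0, 90) ⇒ config: θ0=0°, θ1=90°
t=2 rotate(0, 180) ⇒ config: θ0=0°, θ1=90°
no rival 2-sequence matches.

rotate(0, 90), rotate(0, 180)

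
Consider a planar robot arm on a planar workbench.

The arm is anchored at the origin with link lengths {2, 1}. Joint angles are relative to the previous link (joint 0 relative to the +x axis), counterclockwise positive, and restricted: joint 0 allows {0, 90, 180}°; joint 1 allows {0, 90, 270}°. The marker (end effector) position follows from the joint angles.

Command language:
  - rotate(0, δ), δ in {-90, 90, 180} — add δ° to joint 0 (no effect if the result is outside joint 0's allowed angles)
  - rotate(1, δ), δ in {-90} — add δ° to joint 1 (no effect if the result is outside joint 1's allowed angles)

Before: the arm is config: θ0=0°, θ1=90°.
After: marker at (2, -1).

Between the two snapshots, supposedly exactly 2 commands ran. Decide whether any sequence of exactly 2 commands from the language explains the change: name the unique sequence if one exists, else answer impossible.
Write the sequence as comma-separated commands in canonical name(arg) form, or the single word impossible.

t0: config: θ0=0°, θ1=90°
[1] after rotate(1, -90): config: θ0=0°, θ1=0°
[2] after rotate(1, -90): config: θ0=0°, θ1=270°
no other 2-command option fits: unique.

rotate(1, -90), rotate(1, -90)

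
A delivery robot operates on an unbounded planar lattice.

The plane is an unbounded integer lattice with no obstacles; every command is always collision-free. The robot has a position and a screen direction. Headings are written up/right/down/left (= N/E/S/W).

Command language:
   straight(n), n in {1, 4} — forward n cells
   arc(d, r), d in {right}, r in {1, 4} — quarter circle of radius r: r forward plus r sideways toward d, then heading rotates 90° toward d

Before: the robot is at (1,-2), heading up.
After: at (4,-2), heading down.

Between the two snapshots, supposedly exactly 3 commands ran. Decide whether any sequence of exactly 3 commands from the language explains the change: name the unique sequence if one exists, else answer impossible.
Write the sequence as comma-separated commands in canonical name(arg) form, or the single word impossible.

key: position moved to (4,-2) AND the heading swung to S — translation plus rotation needed
t0: at (1,-2), heading up
t=1 arc(right, 1) ⇒ at (2,-1), heading right
t=2 straight(1) ⇒ at (3,-1), heading right
t=3 arc(right, 1) ⇒ at (4,-2), heading down
uniquely the one of 64 3-step routes that fits.

arc(right, 1), straight(1), arc(right, 1)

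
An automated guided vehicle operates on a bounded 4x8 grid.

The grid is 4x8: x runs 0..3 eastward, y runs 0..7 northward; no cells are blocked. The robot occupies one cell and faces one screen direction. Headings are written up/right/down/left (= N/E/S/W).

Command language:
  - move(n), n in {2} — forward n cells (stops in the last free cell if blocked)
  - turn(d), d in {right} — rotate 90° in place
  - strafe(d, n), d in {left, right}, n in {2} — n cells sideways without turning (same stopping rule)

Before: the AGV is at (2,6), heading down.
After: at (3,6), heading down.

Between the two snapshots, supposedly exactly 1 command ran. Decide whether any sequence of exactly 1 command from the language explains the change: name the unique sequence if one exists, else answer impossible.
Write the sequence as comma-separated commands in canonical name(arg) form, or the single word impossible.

key: heading stays S — the single command does not turn
from: at (2,6), heading down
1. strafe(left, 2) → at (3,6), heading down
all 4 alternatives checked — unique.

strafe(left, 2)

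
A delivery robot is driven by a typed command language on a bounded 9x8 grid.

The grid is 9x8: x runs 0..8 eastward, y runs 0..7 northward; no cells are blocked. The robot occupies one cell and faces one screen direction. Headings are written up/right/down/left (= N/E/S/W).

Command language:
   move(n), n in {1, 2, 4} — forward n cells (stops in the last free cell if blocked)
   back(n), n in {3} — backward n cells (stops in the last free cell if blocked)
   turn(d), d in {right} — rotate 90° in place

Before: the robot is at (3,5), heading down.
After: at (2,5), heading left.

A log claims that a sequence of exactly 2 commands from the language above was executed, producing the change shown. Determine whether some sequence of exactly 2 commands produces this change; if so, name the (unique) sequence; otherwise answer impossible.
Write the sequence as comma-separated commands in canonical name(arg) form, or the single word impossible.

turn(right), move(1)

key: running move(1) before turn(right) would end elsewhere — order is forced
t0: at (3,5), heading down
t=1 turn(right) ⇒ at (3,5), heading left
t=2 move(1) ⇒ at (2,5), heading left
all 25 alternatives checked — unique.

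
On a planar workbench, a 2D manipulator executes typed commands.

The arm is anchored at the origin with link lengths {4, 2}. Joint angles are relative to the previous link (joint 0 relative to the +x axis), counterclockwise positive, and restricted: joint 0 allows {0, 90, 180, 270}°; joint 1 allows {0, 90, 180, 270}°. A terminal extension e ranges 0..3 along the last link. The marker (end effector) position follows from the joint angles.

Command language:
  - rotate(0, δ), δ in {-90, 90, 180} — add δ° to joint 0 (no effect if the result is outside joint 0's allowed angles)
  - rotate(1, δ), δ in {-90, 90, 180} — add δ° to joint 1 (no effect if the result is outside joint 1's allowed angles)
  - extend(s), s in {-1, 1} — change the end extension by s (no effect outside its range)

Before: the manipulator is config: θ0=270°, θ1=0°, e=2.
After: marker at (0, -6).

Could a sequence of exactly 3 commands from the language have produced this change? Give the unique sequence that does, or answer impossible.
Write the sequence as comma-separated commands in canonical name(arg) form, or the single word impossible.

extend(-1), extend(-1), extend(-1)

from: config: θ0=270°, θ1=0°, e=2
[1] after extend(-1): config: θ0=270°, θ1=0°, e=1
[2] after extend(-1): config: θ0=270°, θ1=0°, e=0
[3] after extend(-1): config: θ0=270°, θ1=0°, e=0
uniquely the one of 512 3-step routes that fits.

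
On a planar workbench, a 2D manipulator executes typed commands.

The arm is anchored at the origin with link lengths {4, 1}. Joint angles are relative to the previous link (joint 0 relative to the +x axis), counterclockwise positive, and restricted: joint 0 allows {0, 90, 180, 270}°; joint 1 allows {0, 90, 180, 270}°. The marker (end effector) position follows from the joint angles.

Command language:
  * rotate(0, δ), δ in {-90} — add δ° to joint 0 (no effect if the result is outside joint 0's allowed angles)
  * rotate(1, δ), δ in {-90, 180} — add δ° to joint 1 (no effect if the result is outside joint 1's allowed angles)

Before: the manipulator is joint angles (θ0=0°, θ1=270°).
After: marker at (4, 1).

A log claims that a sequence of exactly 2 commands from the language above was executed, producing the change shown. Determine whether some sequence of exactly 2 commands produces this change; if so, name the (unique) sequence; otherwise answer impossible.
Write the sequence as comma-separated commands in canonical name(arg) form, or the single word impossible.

rotate(1, -90), rotate(1, -90)

t0: joint angles (θ0=0°, θ1=270°)
step 1 (rotate(1, -90)): joint angles (θ0=0°, θ1=180°)
step 2 (rotate(1, -90)): joint angles (θ0=0°, θ1=90°)
all 9 alternatives checked — unique.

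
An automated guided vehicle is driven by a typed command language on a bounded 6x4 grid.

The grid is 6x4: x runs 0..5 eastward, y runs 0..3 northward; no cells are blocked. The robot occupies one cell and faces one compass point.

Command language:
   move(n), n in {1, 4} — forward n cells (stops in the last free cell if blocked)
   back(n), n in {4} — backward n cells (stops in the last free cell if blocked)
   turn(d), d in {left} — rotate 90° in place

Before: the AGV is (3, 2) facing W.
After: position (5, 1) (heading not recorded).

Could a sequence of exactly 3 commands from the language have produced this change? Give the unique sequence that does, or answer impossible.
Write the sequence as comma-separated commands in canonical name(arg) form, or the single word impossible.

back(4), turn(left), move(1)

key: back(4) runs into the grid edge before its full distance
t0: (3, 2) facing W
step 1 (back(4)): (5, 2) facing W
step 2 (turn(left)): (5, 2) facing S
step 3 (move(1)): (5, 1) facing S
no other 3-command option fits: unique.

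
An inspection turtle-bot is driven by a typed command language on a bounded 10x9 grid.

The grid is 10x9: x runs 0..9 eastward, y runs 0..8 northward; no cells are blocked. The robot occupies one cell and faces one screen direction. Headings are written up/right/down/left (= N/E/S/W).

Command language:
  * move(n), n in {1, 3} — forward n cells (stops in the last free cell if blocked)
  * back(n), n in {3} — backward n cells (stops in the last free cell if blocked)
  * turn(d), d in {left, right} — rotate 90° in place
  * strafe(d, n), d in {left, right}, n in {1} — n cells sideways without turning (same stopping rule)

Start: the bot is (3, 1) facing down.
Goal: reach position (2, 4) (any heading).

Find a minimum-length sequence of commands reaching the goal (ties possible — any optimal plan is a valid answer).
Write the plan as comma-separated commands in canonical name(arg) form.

strafe(right, 1), back(3)

start: (3, 1) facing down
step 1 (strafe(right, 1)): (2, 1) facing down
step 2 (back(3)): (2, 4) facing down
shorter routes all fall short; 2 is best.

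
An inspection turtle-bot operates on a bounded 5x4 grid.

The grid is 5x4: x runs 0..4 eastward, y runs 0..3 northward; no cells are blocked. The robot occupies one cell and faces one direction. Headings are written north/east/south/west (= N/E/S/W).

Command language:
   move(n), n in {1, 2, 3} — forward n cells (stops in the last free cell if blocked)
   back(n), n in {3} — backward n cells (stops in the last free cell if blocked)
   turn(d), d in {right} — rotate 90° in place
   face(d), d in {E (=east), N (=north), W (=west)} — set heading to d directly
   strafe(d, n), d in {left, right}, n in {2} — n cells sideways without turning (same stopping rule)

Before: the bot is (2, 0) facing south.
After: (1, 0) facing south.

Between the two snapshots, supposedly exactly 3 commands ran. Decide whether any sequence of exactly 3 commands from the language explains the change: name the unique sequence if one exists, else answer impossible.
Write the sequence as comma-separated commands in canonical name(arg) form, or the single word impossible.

impossible

all 1000 sequences checked — none match.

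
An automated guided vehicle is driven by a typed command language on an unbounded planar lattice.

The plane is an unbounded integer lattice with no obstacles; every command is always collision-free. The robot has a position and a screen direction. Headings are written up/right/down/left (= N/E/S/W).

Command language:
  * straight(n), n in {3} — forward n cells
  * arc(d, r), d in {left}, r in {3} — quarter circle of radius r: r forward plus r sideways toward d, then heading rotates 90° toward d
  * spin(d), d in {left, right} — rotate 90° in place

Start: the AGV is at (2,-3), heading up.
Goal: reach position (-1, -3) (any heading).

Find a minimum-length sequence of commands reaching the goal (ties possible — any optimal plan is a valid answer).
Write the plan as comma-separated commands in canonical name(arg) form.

spin(left), straight(3)

t0: at (2,-3), heading up
1. spin(left) → at (2,-3), heading left
2. straight(3) → at (-1,-3), heading left
minimal: 2 command(s), checked below 2.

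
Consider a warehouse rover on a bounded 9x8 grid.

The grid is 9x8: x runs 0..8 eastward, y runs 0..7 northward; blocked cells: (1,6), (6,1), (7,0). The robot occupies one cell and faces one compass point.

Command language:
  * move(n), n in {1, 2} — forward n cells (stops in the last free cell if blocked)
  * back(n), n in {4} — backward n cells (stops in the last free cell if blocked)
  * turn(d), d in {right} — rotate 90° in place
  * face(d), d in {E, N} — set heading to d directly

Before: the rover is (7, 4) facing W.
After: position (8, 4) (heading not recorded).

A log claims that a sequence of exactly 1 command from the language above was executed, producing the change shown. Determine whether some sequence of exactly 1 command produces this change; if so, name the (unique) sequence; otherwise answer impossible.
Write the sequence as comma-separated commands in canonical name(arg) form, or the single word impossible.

back(4)

key: back(4) runs into the grid edge before its full distance
initial: (7, 4) facing W
step 1 (back(4)): (8, 4) facing W
no rival 1-sequence matches.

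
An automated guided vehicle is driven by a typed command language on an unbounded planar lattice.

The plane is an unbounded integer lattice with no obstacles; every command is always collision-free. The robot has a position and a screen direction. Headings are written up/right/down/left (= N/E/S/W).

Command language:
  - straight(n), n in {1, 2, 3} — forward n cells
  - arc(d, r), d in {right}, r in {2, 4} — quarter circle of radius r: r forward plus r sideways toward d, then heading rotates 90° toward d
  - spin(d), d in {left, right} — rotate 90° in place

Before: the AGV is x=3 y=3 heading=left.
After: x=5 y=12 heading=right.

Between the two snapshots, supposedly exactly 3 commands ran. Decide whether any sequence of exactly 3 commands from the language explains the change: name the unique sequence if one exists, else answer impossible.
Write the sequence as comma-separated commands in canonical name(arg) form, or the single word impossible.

key: order matters: swapping arc(right, 2) and arc(right, 4) lands elsewhere
initial: x=3 y=3 heading=left
step 1 (arc(right, 2)): x=1 y=5 heading=up
step 2 (straight(3)): x=1 y=8 heading=up
step 3 (arc(right, 4)): x=5 y=12 heading=right
uniquely the one of 343 3-step routes that fits.

arc(right, 2), straight(3), arc(right, 4)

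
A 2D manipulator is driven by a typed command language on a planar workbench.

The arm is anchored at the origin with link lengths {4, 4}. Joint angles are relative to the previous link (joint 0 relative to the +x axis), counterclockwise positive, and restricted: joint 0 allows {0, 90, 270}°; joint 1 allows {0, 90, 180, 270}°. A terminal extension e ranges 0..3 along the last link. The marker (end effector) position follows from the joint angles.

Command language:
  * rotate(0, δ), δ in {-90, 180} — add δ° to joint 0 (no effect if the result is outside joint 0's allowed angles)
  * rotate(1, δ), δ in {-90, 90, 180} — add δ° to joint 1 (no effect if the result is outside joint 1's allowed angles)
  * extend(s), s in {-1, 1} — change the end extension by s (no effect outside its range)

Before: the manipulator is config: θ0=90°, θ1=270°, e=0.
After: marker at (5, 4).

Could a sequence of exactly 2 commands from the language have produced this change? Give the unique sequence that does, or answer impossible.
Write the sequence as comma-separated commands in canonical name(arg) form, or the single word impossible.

key: order matters: swapping extend(-1) and extend(1) lands elsewhere
initial: config: θ0=90°, θ1=270°, e=0
[1] after extend(-1): config: θ0=90°, θ1=270°, e=0
[2] after extend(1): config: θ0=90°, θ1=270°, e=1
all 49 alternatives checked — unique.

extend(-1), extend(1)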